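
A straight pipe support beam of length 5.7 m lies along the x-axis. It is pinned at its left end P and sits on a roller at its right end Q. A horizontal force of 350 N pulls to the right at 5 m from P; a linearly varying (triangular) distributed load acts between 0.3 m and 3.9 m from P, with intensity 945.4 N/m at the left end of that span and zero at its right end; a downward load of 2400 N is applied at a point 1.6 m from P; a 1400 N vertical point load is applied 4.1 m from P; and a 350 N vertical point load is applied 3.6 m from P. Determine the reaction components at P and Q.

P_x = -350.0 N, P_y = 3502 N, Q_y = 2350 N

Resultant of the triangular load: ½ × 945.4 × 3.6 = 1701.72 N, acting at 1.5 m from P (one-third of the span from the peak).
Moments about P: Q_y·5.7 − (½·945.4·3.6)·1.5 − 2400·1.6 − 1400·4.1 − 350·3.6 = 0 → Q_y = 13392.58/5.7 = 2349.58 ≈ 2350 N.
ΣF_y = 0: P_y + 2349.58 − ½·945.4·3.6 − 2400 − 1400 − 350 = 0 → P_y = 3502 N.
ΣF_x = 0: P_x + 350 = 0 → P_x = -350.0 N.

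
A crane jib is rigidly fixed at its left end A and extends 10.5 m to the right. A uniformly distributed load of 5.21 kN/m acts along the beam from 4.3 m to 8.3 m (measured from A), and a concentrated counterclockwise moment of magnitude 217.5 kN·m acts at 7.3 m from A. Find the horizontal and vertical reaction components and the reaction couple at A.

A_x = 0, A_y = 20.84 kN, M_A = -86.21 kN·m

Resultant of the distributed load: 5.21 × 4 = 20.84 kN at 6.3 m from A.
ΣF_x = 0: A_x = 0.
ΣF_y = 0: A_y − 5.21·4 = 0 → A_y = 20.84 kN.
ΣM about A: M_A − (5.21·4)·6.3 + 217.5 = 0 → M_A = -86.21 kN·m.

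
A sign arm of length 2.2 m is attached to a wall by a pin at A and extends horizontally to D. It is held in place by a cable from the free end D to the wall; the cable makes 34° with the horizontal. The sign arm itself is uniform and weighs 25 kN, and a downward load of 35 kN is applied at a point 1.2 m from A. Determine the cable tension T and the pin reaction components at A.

T = 56.49 kN, A_x = 46.84 kN, A_y = 28.41 kN

ΣM about A: T·sin34°·2.2 − 25·1.1 − 35·1.2 = 0 → T = 69.5/(2.2·0.559193) = 56.4937 ≈ 56.49 kN.
ΣF_x = 0: A_x − T·cos34° = 0 → A_x = 56.4937 × 0.829038 = 46.84 kN.
ΣF_y = 0: A_y + T·sin34° − 25 − 35 = 0 → A_y = 60 − 56.4937 × 0.559193 = 28.41 kN.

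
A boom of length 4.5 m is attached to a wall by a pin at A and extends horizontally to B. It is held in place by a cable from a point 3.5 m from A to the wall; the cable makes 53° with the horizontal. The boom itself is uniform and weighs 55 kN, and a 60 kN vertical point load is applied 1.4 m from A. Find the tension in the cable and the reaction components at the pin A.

ΣM about A: T·sin53°·3.5 − 55·2.25 − 60·1.4 = 0 → T = 207.75/(3.5·0.798636) = 74.3231 ≈ 74.32 kN.
ΣF_x = 0: A_x − T·cos53° = 0 → A_x = 74.3231 × 0.601815 = 44.73 kN.
ΣF_y = 0: A_y + T·sin53° − 55 − 60 = 0 → A_y = 115 − 74.3231 × 0.798636 = 55.64 kN.

T = 74.32 kN, A_x = 44.73 kN, A_y = 55.64 kN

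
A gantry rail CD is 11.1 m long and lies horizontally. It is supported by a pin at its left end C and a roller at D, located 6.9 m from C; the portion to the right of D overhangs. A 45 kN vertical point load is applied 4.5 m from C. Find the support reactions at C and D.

Moments about C: D_y·6.9 − 45·4.5 = 0 → D_y = 202.5/6.9 = 29.3478 ≈ 29.35 kN.
ΣF_y = 0: C_y + 29.3478 − 45 = 0 → C_y = 15.65 kN.
ΣF_x = 0: no horizontal applied forces, so C_x = 0.

C_x = 0, C_y = 15.65 kN, D_y = 29.35 kN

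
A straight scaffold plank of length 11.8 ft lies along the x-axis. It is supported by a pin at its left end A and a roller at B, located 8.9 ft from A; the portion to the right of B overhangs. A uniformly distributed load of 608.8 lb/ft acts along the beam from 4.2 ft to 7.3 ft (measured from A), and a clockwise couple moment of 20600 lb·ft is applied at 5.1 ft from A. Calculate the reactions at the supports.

Resultant of the distributed load: 608.8 × 3.1 = 1887.28 lb at 5.75 ft from A.
Taking moments about A: B_y·8.9 − (608.8·3.1)·5.75 − 20600 = 0 → B_y = 31451.86/8.9 = 3533.92 ≈ 3534 lb.
ΣF_y = 0: A_y + 3533.92 − 608.8·3.1 = 0 → A_y = -1647 lb.
ΣF_x = 0: no horizontal applied forces, so A_x = 0.

A_x = 0, A_y = -1647 lb, B_y = 3534 lb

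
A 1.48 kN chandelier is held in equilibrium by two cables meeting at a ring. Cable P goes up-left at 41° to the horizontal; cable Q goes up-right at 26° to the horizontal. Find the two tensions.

ΣF_x = 0: −T_P·cos41° + T_Q·cos26° = 0 → T_Q = 0.839691·T_P.
ΣF_y = 0: T_P·sin41° + T_Q·sin26° = 1.48.
Substitute: T_P·(0.656059 + 0.839691·0.438371) = 1.48 → T_P = 1.44509 ≈ 1.445 kN.
Then T_Q = 0.839691 × 1.44509 = 1.213 kN.

T_P = 1.445 kN, T_Q = 1.213 kN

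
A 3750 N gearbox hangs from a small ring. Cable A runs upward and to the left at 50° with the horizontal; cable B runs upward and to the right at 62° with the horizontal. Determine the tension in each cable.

ΣF_x = 0: −T_A·cos50° + T_B·cos62° = 0 → T_B = 1.36917·T_A.
ΣF_y = 0: T_A·sin50° + T_B·sin62° = 3750.
Substitute: T_A·(0.766044 + 1.36917·0.882948) = 3750 → T_A = 1898.78 ≈ 1899 N.
Then T_B = 1.36917 × 1898.78 = 2600 N.

T_A = 1899 N, T_B = 2600 N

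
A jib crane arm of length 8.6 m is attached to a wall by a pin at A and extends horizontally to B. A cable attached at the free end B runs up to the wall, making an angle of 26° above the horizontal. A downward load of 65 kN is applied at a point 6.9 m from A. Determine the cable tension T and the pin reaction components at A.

T = 119.0 kN, A_x = 106.9 kN, A_y = 12.85 kN

ΣM about A: T·sin26°·8.6 − 65·6.9 = 0 → T = 448.5/(8.6·0.438371) = 118.966 ≈ 119.0 kN.
ΣF_x = 0: A_x − T·cos26° = 0 → A_x = 118.966 × 0.898794 = 106.9 kN.
ΣF_y = 0: A_y + T·sin26° − 65 = 0 → A_y = 65 − 118.966 × 0.438371 = 12.85 kN.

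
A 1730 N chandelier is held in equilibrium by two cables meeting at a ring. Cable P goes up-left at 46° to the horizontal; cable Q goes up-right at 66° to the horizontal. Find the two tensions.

ΣF_x = 0: −T_P·cos46° + T_Q·cos66° = 0 → T_Q = 1.70788·T_P.
ΣF_y = 0: T_P·sin46° + T_Q·sin66° = 1730.
Substitute: T_P·(0.71934 + 1.70788·0.913545) = 1730 → T_P = 758.917 ≈ 758.9 N.
Then T_Q = 1.70788 × 758.917 = 1296 N.

T_P = 758.9 N, T_Q = 1296 N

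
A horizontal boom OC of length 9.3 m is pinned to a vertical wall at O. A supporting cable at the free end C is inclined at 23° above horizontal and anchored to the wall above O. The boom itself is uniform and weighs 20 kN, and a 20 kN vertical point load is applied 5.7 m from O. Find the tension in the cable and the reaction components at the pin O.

T = 56.97 kN, O_x = 52.44 kN, O_y = 17.74 kN

ΣM about O: T·sin23°·9.3 − 20·4.65 − 20·5.7 = 0 → T = 207/(9.3·0.390731) = 56.9652 ≈ 56.97 kN.
ΣF_x = 0: O_x − T·cos23° = 0 → O_x = 56.9652 × 0.920505 = 52.44 kN.
ΣF_y = 0: O_y + T·sin23° − 20 − 20 = 0 → O_y = 40 − 56.9652 × 0.390731 = 17.74 kN.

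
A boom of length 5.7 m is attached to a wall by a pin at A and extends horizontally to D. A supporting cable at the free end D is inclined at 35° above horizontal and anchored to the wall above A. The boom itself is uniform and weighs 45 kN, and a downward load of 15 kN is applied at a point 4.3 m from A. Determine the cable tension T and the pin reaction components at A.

T = 58.96 kN, A_x = 48.29 kN, A_y = 26.18 kN

ΣM about A: T·sin35°·5.7 − 45·2.85 − 15·4.3 = 0 → T = 192.75/(5.7·0.573576) = 58.9561 ≈ 58.96 kN.
ΣF_x = 0: A_x − T·cos35° = 0 → A_x = 58.9561 × 0.819152 = 48.29 kN.
ΣF_y = 0: A_y + T·sin35° − 45 − 15 = 0 → A_y = 60 − 58.9561 × 0.573576 = 26.18 kN.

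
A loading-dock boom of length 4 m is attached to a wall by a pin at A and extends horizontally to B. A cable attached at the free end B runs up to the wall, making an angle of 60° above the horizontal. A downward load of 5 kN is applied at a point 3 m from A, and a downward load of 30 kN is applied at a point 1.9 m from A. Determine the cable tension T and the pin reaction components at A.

ΣM about A: T·sin60°·4 − 5·3 − 30·1.9 = 0 → T = 72/(4·0.866025) = 20.7846 ≈ 20.78 kN.
ΣF_x = 0: A_x − T·cos60° = 0 → A_x = 20.7846 × 0.5 = 10.39 kN.
ΣF_y = 0: A_y + T·sin60° − 5 − 30 = 0 → A_y = 35 − 20.7846 × 0.866025 = 17.00 kN.

T = 20.78 kN, A_x = 10.39 kN, A_y = 17.00 kN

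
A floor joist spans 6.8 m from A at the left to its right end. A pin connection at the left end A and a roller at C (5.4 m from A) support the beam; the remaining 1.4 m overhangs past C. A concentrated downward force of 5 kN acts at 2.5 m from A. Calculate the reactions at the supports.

A_x = 0, A_y = 2.685 kN, C_y = 2.315 kN

ΣM about A: C_y·5.4 − 5·2.5 = 0 → C_y = 12.5/5.4 = 2.31481 ≈ 2.315 kN.
ΣF_y = 0: A_y + 2.31481 − 5 = 0 → A_y = 2.685 kN.
ΣF_x = 0: no horizontal applied forces, so A_x = 0.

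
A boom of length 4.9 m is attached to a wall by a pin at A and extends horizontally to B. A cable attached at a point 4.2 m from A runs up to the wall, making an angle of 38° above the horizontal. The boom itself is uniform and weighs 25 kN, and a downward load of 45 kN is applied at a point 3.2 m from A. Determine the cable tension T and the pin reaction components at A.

T = 79.38 kN, A_x = 62.55 kN, A_y = 21.13 kN

ΣM about A: T·sin38°·4.2 − 25·2.45 − 45·3.2 = 0 → T = 205.25/(4.2·0.615661) = 79.3766 ≈ 79.38 kN.
ΣF_x = 0: A_x − T·cos38° = 0 → A_x = 79.3766 × 0.788011 = 62.55 kN.
ΣF_y = 0: A_y + T·sin38° − 25 − 45 = 0 → A_y = 70 − 79.3766 × 0.615661 = 21.13 kN.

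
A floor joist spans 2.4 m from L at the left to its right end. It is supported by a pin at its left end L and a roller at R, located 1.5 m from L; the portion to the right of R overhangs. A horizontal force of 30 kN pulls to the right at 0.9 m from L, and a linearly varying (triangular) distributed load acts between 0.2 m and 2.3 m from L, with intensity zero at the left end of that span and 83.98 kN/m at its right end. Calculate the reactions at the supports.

L_x = -30.00 kN, L_y = -5.879 kN, R_y = 94.06 kN

Resultant of the triangular load: ½ × 83.98 × 2.1 = 88.179 kN, acting at 1.6 m from L (one-third of the span from the peak).
Moments about L: R_y·1.5 − (½·83.98·2.1)·1.6 = 0 → R_y = 141.0864/1.5 = 94.0576 ≈ 94.06 kN.
ΣF_y = 0: L_y + 94.0576 − ½·83.98·2.1 = 0 → L_y = -5.879 kN.
ΣF_x = 0: L_x + 30 = 0 → L_x = -30.00 kN.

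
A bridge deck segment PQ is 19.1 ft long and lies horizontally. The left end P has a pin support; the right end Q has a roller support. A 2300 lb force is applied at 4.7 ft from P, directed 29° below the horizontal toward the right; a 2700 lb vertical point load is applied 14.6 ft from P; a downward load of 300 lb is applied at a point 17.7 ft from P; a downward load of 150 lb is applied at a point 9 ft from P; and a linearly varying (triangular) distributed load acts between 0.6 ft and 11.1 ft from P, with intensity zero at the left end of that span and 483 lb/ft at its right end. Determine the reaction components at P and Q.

Resultant of the triangular load: ½ × 483 × 10.5 = 2535.75 lb, acting at 7.6 ft from P (one-third of the span from the peak).
ΣM about P: Q_y·19.1 − 2300·sin29°·4.7 − 2700·14.6 − 300·17.7 − 150·9 − (½·483·10.5)·7.6 = 0 → Q_y = 70592.5/19.1 = 3695.94 ≈ 3696 lb.
ΣF_y = 0: P_y + 3695.94 − 2300·sin29° − 2700 − 300 − 150 − ½·483·10.5 = 0 → P_y = 3105 lb.
ΣF_x = 0: P_x + 2300·cos29° = 0 → P_x = -2012 lb.

P_x = -2012 lb, P_y = 3105 lb, Q_y = 3696 lb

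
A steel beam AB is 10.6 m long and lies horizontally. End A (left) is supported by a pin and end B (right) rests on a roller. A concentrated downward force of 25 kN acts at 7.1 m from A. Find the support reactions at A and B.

Taking moments about A: B_y·10.6 − 25·7.1 = 0 → B_y = 177.5/10.6 = 16.7453 ≈ 16.75 kN.
ΣF_y = 0: A_y + 16.7453 − 25 = 0 → A_y = 8.255 kN.
ΣF_x = 0: no horizontal applied forces, so A_x = 0.

A_x = 0, A_y = 8.255 kN, B_y = 16.75 kN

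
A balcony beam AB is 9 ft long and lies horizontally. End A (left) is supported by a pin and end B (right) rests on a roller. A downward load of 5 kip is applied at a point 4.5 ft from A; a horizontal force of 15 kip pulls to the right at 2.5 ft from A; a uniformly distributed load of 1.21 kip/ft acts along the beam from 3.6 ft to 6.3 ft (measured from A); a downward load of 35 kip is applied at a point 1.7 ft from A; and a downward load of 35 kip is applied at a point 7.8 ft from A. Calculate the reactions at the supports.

Resultant of the distributed load: 1.21 × 2.7 = 3.267 kip at 4.95 ft from A.
ΣM about A: B_y·9 − 5·4.5 − (1.21·2.7)·4.95 − 35·1.7 − 35·7.8 = 0 → B_y = 371.17165/9 = 41.2413 ≈ 41.24 kip.
ΣF_y = 0: A_y + 41.2413 − 5 − 1.21·2.7 − 35 − 35 = 0 → A_y = 37.03 kip.
ΣF_x = 0: A_x + 15 = 0 → A_x = -15.00 kip.

A_x = -15.00 kip, A_y = 37.03 kip, B_y = 41.24 kip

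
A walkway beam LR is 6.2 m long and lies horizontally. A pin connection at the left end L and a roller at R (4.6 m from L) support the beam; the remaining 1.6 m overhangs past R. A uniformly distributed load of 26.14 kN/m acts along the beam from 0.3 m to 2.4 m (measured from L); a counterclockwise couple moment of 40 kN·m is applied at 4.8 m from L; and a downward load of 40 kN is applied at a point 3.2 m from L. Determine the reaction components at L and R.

L_x = 0, L_y = 59.65 kN, R_y = 35.24 kN

Resultant of the distributed load: 26.14 × 2.1 = 54.894 kN at 1.35 m from L.
Moments about L: R_y·4.6 − (26.14·2.1)·1.35 + 40 − 40·3.2 = 0 → R_y = 162.1069/4.6 = 35.2406 ≈ 35.24 kN.
ΣF_y = 0: L_y + 35.2406 − 26.14·2.1 − 40 = 0 → L_y = 59.65 kN.
ΣF_x = 0: no horizontal applied forces, so L_x = 0.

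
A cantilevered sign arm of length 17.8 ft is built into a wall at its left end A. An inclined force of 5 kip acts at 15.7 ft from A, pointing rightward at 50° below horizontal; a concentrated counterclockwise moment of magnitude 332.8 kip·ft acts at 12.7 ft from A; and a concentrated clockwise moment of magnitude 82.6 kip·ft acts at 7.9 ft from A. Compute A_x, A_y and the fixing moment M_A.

A_x = -3.214 kip, A_y = 3.830 kip, M_A = -190.1 kip·ft

ΣF_x = 0: A_x + 5·cos50° = 0 → A_x = -3.214 kip.
ΣF_y = 0: A_y − 5·sin50° = 0 → A_y = 3.830 kip.
ΣM about A: M_A − 5·sin50°·15.7 + 332.8 − 82.6 = 0 → M_A = -190.1 kip·ft.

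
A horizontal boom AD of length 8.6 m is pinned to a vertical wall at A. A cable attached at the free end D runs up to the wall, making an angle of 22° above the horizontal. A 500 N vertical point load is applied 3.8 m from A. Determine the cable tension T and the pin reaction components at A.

ΣM about A: T·sin22°·8.6 − 500·3.8 = 0 → T = 1900/(8.6·0.374607) = 589.765 ≈ 589.8 N.
ΣF_x = 0: A_x − T·cos22° = 0 → A_x = 589.765 × 0.927184 = 546.8 N.
ΣF_y = 0: A_y + T·sin22° − 500 = 0 → A_y = 500 − 589.765 × 0.374607 = 279.1 N.

T = 589.8 N, A_x = 546.8 N, A_y = 279.1 N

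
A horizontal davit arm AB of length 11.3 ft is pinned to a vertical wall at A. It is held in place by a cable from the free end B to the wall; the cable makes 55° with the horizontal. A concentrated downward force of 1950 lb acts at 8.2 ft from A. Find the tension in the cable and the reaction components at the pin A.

T = 1727 lb, A_x = 990.8 lb, A_y = 535.0 lb

ΣM about A: T·sin55°·11.3 − 1950·8.2 = 0 → T = 15990/(11.3·0.819152) = 1727.45 ≈ 1727 lb.
ΣF_x = 0: A_x − T·cos55° = 0 → A_x = 1727.45 × 0.573576 = 990.8 lb.
ΣF_y = 0: A_y + T·sin55° − 1950 = 0 → A_y = 1950 − 1727.45 × 0.819152 = 535.0 lb.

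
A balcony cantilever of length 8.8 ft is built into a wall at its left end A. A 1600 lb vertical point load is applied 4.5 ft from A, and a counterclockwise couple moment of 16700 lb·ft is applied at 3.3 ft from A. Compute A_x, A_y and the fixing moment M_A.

ΣF_x = 0: A_x = 0.
ΣF_y = 0: A_y − 1600 = 0 → A_y = 1600 lb.
ΣM about A: M_A − 1600·4.5 + 16700 = 0 → M_A = -9500 lb·ft.

A_x = 0, A_y = 1600 lb, M_A = -9500 lb·ft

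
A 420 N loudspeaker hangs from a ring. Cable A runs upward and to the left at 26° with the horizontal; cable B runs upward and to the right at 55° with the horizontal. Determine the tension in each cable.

T_A = 243.9 N, T_B = 382.2 N

ΣF_x = 0: −T_A·cos26° + T_B·cos55° = 0 → T_B = 1.567·T_A.
ΣF_y = 0: T_A·sin26° + T_B·sin55° = 420.
Substitute: T_A·(0.438371 + 1.567·0.819152) = 420 → T_A = 243.905 ≈ 243.9 N.
Then T_B = 1.567 × 243.905 = 382.2 N.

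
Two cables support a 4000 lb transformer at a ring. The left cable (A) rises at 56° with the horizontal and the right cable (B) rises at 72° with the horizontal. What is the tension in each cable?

ΣF_x = 0: −T_A·cos56° + T_B·cos72° = 0 → T_B = 1.80959·T_A.
ΣF_y = 0: T_A·sin56° + T_B·sin72° = 4000.
Substitute: T_A·(0.829038 + 1.80959·0.951057) = 4000 → T_A = 1568.59 ≈ 1569 lb.
Then T_B = 1.80959 × 1568.59 = 2839 lb.

T_A = 1569 lb, T_B = 2839 lb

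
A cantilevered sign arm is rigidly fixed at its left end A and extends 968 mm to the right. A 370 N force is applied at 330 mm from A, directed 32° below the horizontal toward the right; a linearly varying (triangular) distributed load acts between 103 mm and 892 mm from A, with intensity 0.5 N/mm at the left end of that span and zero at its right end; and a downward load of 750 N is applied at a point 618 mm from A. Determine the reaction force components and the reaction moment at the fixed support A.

Resultant of the triangular load: ½ × 0.5 × 789 = 197.25 N, acting at 366 mm from A (one-third of the span from the peak).
ΣF_x = 0: A_x + 370·cos32° = 0 → A_x = -313.8 N.
ΣF_y = 0: A_y − 370·sin32° − ½·0.5·789 − 750 = 0 → A_y = 1143 N.
ΣM about A: M_A − 370·sin32°·330 − (½·0.5·789)·366 − 750·618 = 0 → M_A = 600400 N·mm.

A_x = -313.8 N, A_y = 1143 N, M_A = 600400 N·mm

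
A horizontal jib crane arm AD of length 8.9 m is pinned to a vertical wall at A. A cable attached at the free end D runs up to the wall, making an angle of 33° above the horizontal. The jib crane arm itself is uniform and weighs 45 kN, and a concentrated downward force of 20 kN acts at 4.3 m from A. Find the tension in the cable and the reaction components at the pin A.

T = 59.05 kN, A_x = 49.53 kN, A_y = 32.84 kN

ΣM about A: T·sin33°·8.9 − 45·4.45 − 20·4.3 = 0 → T = 286.25/(8.9·0.544639) = 59.0537 ≈ 59.05 kN.
ΣF_x = 0: A_x − T·cos33° = 0 → A_x = 59.0537 × 0.838671 = 49.53 kN.
ΣF_y = 0: A_y + T·sin33° − 45 − 20 = 0 → A_y = 65 − 59.0537 × 0.544639 = 32.84 kN.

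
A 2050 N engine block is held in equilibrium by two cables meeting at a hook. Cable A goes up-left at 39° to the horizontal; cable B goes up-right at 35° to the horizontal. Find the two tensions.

ΣF_x = 0: −T_A·cos39° + T_B·cos35° = 0 → T_B = 0.94872·T_A.
ΣF_y = 0: T_A·sin39° + T_B·sin35° = 2050.
Substitute: T_A·(0.62932 + 0.94872·0.573576) = 2050 → T_A = 1746.94 ≈ 1747 N.
Then T_B = 0.94872 × 1746.94 = 1657 N.

T_A = 1747 N, T_B = 1657 N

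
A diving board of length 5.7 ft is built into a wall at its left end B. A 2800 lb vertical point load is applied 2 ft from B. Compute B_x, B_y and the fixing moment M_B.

B_x = 0, B_y = 2800 lb, M_B = 5600 lb·ft

ΣF_x = 0: B_x = 0.
ΣF_y = 0: B_y − 2800 = 0 → B_y = 2800 lb.
ΣM about B: M_B − 2800·2 = 0 → M_B = 5600 lb·ft.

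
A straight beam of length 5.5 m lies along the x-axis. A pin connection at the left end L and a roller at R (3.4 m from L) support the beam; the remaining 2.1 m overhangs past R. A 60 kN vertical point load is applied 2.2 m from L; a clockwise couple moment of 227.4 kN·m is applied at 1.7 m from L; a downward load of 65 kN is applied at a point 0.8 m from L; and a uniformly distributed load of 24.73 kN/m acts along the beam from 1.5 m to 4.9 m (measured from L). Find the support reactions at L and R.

L_x = 0, L_y = 8.946 kN, R_y = 200.1 kN

Resultant of the distributed load: 24.73 × 3.4 = 84.082 kN at 3.2 m from L.
Taking moments about L: R_y·3.4 − 60·2.2 − 227.4 − 65·0.8 − (24.73·3.4)·3.2 = 0 → R_y = 680.4624/3.4 = 200.136 ≈ 200.1 kN.
ΣF_y = 0: L_y + 200.136 − 60 − 65 − 24.73·3.4 = 0 → L_y = 8.946 kN.
ΣF_x = 0: no horizontal applied forces, so L_x = 0.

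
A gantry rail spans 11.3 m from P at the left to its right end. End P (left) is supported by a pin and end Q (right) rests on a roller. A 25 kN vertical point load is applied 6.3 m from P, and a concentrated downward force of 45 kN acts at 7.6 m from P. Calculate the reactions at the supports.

ΣM about P: Q_y·11.3 − 25·6.3 − 45·7.6 = 0 → Q_y = 499.5/11.3 = 44.2035 ≈ 44.20 kN.
ΣF_y = 0: P_y + 44.2035 − 25 − 45 = 0 → P_y = 25.80 kN.
ΣF_x = 0: no horizontal applied forces, so P_x = 0.

P_x = 0, P_y = 25.80 kN, Q_y = 44.20 kN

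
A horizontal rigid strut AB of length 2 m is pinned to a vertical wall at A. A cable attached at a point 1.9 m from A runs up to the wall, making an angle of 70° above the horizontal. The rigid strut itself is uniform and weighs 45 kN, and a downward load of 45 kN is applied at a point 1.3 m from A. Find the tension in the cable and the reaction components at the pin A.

T = 57.97 kN, A_x = 19.83 kN, A_y = 35.53 kN

ΣM about A: T·sin70°·1.9 − 45·1 − 45·1.3 = 0 → T = 103.5/(1.9·0.939693) = 57.9697 ≈ 57.97 kN.
ΣF_x = 0: A_x − T·cos70° = 0 → A_x = 57.9697 × 0.34202 = 19.83 kN.
ΣF_y = 0: A_y + T·sin70° − 45 − 45 = 0 → A_y = 90 − 57.9697 × 0.939693 = 35.53 kN.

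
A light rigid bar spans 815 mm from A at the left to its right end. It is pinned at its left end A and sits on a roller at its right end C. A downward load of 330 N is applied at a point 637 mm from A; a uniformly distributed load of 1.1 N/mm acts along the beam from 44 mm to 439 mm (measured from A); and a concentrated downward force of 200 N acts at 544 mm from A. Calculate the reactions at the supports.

Resultant of the distributed load: 1.1 × 395 = 434.5 N at 241.5 mm from A.
Moments about A: C_y·815 − 330·637 − (1.1·395)·241.5 − 200·544 = 0 → C_y = 423941.75/815 = 520.174 ≈ 520.2 N.
ΣF_y = 0: A_y + 520.174 − 330 − 1.1·395 − 200 = 0 → A_y = 444.3 N.
ΣF_x = 0: no horizontal applied forces, so A_x = 0.

A_x = 0, A_y = 444.3 N, C_y = 520.2 N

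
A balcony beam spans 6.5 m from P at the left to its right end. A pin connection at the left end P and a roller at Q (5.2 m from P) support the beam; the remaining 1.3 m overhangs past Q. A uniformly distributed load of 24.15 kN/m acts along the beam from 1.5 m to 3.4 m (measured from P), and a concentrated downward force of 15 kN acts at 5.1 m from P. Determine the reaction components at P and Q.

P_x = 0, P_y = 24.55 kN, Q_y = 36.33 kN

Resultant of the distributed load: 24.15 × 1.9 = 45.885 kN at 2.45 m from P.
ΣM about P: Q_y·5.2 − (24.15·1.9)·2.45 − 15·5.1 = 0 → Q_y = 188.91825/5.2 = 36.3304 ≈ 36.33 kN.
ΣF_y = 0: P_y + 36.3304 − 24.15·1.9 − 15 = 0 → P_y = 24.55 kN.
ΣF_x = 0: no horizontal applied forces, so P_x = 0.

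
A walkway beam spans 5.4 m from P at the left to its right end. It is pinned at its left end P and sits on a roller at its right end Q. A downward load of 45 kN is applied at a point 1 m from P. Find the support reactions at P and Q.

P_x = 0, P_y = 36.67 kN, Q_y = 8.333 kN

ΣM about P: Q_y·5.4 − 45·1 = 0 → Q_y = 45/5.4 = 8.33333 ≈ 8.333 kN.
ΣF_y = 0: P_y + 8.33333 − 45 = 0 → P_y = 36.67 kN.
ΣF_x = 0: no horizontal applied forces, so P_x = 0.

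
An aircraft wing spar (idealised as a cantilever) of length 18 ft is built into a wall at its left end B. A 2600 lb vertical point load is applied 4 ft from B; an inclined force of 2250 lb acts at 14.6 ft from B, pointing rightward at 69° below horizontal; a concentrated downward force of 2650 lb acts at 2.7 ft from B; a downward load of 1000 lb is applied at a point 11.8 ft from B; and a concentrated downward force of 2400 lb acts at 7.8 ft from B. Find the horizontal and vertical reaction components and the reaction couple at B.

B_x = -806.3 lb, B_y = 10750 lb, M_B = 78740 lb·ft

ΣF_x = 0: B_x + 2250·cos69° = 0 → B_x = -806.3 lb.
ΣF_y = 0: B_y − 2600 − 2250·sin69° − 2650 − 1000 − 2400 = 0 → B_y = 10750 lb.
ΣM about B: M_B − 2600·4 − 2250·sin69°·14.6 − 2650·2.7 − 1000·11.8 − 2400·7.8 = 0 → M_B = 78740 lb·ft.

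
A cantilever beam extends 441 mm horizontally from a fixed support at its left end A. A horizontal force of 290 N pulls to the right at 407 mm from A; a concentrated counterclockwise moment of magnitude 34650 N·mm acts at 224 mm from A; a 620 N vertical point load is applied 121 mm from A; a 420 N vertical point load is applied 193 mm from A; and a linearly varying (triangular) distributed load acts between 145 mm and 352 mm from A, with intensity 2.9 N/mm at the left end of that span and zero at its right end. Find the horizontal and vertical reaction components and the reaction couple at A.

Resultant of the triangular load: ½ × 2.9 × 207 = 300.15 N, acting at 214 mm from A (one-third of the span from the peak).
ΣF_x = 0: A_x + 290 = 0 → A_x = -290.0 N.
ΣF_y = 0: A_y − 620 − 420 − ½·2.9·207 = 0 → A_y = 1340 N.
ΣM about A: M_A + 34650 − 620·121 − 420·193 − (½·2.9·207)·214 = 0 → M_A = 185700 N·mm.

A_x = -290.0 N, A_y = 1340 N, M_A = 185700 N·mm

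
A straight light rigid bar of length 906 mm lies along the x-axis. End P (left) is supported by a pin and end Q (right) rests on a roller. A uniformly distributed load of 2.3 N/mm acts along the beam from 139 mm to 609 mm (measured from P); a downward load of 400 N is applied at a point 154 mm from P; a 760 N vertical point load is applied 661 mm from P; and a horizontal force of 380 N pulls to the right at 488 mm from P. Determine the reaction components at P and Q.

Resultant of the distributed load: 2.3 × 470 = 1081 N at 374 mm from P.
Taking moments about P: Q_y·906 − (2.3·470)·374 − 400·154 − 760·661 = 0 → Q_y = 968254/906 = 1068.71 ≈ 1069 N.
ΣF_y = 0: P_y + 1068.71 − 2.3·470 − 400 − 760 = 0 → P_y = 1172 N.
ΣF_x = 0: P_x + 380 = 0 → P_x = -380.0 N.

P_x = -380.0 N, P_y = 1172 N, Q_y = 1069 N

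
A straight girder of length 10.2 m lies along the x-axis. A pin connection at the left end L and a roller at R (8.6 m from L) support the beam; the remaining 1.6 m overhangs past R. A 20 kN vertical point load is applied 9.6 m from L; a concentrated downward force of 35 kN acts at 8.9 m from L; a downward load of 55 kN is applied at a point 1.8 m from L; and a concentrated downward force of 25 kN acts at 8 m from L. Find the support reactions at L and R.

L_x = 0, L_y = 41.69 kN, R_y = 93.31 kN

Taking moments about L: R_y·8.6 − 20·9.6 − 35·8.9 − 55·1.8 − 25·8 = 0 → R_y = 802.5/8.6 = 93.314 ≈ 93.31 kN.
ΣF_y = 0: L_y + 93.314 − 20 − 35 − 55 − 25 = 0 → L_y = 41.69 kN.
ΣF_x = 0: no horizontal applied forces, so L_x = 0.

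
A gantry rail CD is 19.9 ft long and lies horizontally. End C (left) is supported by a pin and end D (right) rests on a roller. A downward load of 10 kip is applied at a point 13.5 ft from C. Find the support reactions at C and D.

ΣM about C: D_y·19.9 − 10·13.5 = 0 → D_y = 135/19.9 = 6.78392 ≈ 6.784 kip.
ΣF_y = 0: C_y + 6.78392 − 10 = 0 → C_y = 3.216 kip.
ΣF_x = 0: no horizontal applied forces, so C_x = 0.

C_x = 0, C_y = 3.216 kip, D_y = 6.784 kip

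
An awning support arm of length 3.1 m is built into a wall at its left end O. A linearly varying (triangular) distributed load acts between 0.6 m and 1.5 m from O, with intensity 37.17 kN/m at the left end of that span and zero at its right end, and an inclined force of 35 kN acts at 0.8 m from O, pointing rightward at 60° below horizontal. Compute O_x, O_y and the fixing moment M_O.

O_x = -17.50 kN, O_y = 47.04 kN, M_O = 39.30 kN·m

Resultant of the triangular load: ½ × 37.17 × 0.9 = 16.7265 kN, acting at 0.9 m from O (one-third of the span from the peak).
ΣF_x = 0: O_x + 35·cos60° = 0 → O_x = -17.50 kN.
ΣF_y = 0: O_y − ½·37.17·0.9 − 35·sin60° = 0 → O_y = 47.04 kN.
ΣM about O: M_O − (½·37.17·0.9)·0.9 − 35·sin60°·0.8 = 0 → M_O = 39.30 kN·m.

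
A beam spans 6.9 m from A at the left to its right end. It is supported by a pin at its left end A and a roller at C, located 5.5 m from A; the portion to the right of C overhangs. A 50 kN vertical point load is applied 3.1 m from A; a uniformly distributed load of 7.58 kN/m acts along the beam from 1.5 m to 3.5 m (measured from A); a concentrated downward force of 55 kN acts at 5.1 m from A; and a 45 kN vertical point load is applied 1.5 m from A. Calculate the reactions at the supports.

A_x = 0, A_y = 66.81 kN, C_y = 98.35 kN

Resultant of the distributed load: 7.58 × 2 = 15.16 kN at 2.5 m from A.
Taking moments about A: C_y·5.5 − 50·3.1 − (7.58·2)·2.5 − 55·5.1 − 45·1.5 = 0 → C_y = 540.9/5.5 = 98.3455 ≈ 98.35 kN.
ΣF_y = 0: A_y + 98.3455 − 50 − 7.58·2 − 55 − 45 = 0 → A_y = 66.81 kN.
ΣF_x = 0: no horizontal applied forces, so A_x = 0.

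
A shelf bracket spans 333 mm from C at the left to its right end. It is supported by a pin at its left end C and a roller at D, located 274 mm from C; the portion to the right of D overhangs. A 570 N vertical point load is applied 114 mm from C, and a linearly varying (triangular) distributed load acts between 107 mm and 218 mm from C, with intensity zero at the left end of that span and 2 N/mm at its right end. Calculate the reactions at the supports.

Resultant of the triangular load: ½ × 2 × 111 = 111 N, acting at 181 mm from C (one-third of the span from the peak).
ΣM about C: D_y·274 − 570·114 − (½·2·111)·181 = 0 → D_y = 85071/274 = 310.478 ≈ 310.5 N.
ΣF_y = 0: C_y + 310.478 − 570 − ½·2·111 = 0 → C_y = 370.5 N.
ΣF_x = 0: no horizontal applied forces, so C_x = 0.

C_x = 0, C_y = 370.5 N, D_y = 310.5 N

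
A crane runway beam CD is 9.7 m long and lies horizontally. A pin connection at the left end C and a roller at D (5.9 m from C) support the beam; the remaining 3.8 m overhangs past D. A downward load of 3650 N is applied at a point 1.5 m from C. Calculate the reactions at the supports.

ΣM about C: D_y·5.9 − 3650·1.5 = 0 → D_y = 5475/5.9 = 927.966 ≈ 928.0 N.
ΣF_y = 0: C_y + 927.966 − 3650 = 0 → C_y = 2722 N.
ΣF_x = 0: no horizontal applied forces, so C_x = 0.

C_x = 0, C_y = 2722 N, D_y = 928.0 N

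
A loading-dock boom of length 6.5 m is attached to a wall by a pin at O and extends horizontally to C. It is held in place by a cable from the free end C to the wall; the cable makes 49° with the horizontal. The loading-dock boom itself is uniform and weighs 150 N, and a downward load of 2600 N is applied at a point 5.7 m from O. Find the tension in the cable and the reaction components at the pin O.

T = 3120 N, O_x = 2047 N, O_y = 395.0 N

ΣM about O: T·sin49°·6.5 − 150·3.25 − 2600·5.7 = 0 → T = 15307.5/(6.5·0.75471) = 3120.4 ≈ 3120 N.
ΣF_x = 0: O_x − T·cos49° = 0 → O_x = 3120.4 × 0.656059 = 2047 N.
ΣF_y = 0: O_y + T·sin49° − 150 − 2600 = 0 → O_y = 2750 − 3120.4 × 0.75471 = 395.0 N.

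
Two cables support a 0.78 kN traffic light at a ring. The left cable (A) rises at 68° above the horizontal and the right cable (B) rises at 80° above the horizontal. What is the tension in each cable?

ΣF_x = 0: −T_A·cos68° + T_B·cos80° = 0 → T_B = 2.15727·T_A.
ΣF_y = 0: T_A·sin68° + T_B·sin80° = 0.78.
Substitute: T_A·(0.927184 + 2.15727·0.984808) = 0.78 → T_A = 0.255597 ≈ 0.2556 kN.
Then T_B = 2.15727 × 0.255597 = 0.5514 kN.

T_A = 0.2556 kN, T_B = 0.5514 kN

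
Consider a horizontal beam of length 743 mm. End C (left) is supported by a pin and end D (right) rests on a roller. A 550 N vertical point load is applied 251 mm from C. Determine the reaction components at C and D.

Moments about C: D_y·743 − 550·251 = 0 → D_y = 138050/743 = 185.801 ≈ 185.8 N.
ΣF_y = 0: C_y + 185.801 − 550 = 0 → C_y = 364.2 N.
ΣF_x = 0: no horizontal applied forces, so C_x = 0.

C_x = 0, C_y = 364.2 N, D_y = 185.8 N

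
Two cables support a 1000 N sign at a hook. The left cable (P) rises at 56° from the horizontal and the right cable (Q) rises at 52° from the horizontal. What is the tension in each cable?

ΣF_x = 0: −T_P·cos56° + T_Q·cos52° = 0 → T_Q = 0.90828·T_P.
ΣF_y = 0: T_P·sin56° + T_Q·sin52° = 1000.
Substitute: T_P·(0.829038 + 0.90828·0.788011) = 1000 → T_P = 647.344 ≈ 647.3 N.
Then T_Q = 0.90828 × 647.344 = 588.0 N.

T_P = 647.3 N, T_Q = 588.0 N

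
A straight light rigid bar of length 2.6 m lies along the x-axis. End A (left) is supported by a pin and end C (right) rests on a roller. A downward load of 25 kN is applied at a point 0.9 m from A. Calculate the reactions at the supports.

A_x = 0, A_y = 16.35 kN, C_y = 8.654 kN

ΣM about A: C_y·2.6 − 25·0.9 = 0 → C_y = 22.5/2.6 = 8.65385 ≈ 8.654 kN.
ΣF_y = 0: A_y + 8.65385 − 25 = 0 → A_y = 16.35 kN.
ΣF_x = 0: no horizontal applied forces, so A_x = 0.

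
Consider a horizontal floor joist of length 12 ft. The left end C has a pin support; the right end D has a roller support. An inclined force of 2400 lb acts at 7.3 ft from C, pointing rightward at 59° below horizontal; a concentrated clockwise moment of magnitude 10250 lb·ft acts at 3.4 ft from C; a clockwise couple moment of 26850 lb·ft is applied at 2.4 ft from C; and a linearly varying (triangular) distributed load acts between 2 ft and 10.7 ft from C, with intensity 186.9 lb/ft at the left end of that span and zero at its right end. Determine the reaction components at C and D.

C_x = -1236 lb, C_y = -1805 lb, D_y = 4675 lb

Resultant of the triangular load: ½ × 186.9 × 8.7 = 813.015 lb, acting at 4.9 ft from C (one-third of the span from the peak).
ΣM about C: D_y·12 − 2400·sin59°·7.3 − 10250 − 26850 − (½·186.9·8.7)·4.9 = 0 → D_y = 56101.3/12 = 4675.11 ≈ 4675 lb.
ΣF_y = 0: C_y + 4675.11 − 2400·sin59° − ½·186.9·8.7 = 0 → C_y = -1805 lb.
ΣF_x = 0: C_x + 2400·cos59° = 0 → C_x = -1236 lb.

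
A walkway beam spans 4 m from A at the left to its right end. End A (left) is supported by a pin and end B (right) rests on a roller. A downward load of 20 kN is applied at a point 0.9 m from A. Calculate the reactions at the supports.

A_x = 0, A_y = 15.50 kN, B_y = 4.500 kN

Moments about A: B_y·4 − 20·0.9 = 0 → B_y = 18/4 = 4.500 kN.
ΣF_y = 0: A_y + 4.5 − 20 = 0 → A_y = 15.50 kN.
ΣF_x = 0: no horizontal applied forces, so A_x = 0.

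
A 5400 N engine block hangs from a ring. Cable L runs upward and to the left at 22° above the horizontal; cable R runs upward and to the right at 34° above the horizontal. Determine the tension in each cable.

T_L = 5400 N, T_R = 6039 N

ΣF_x = 0: −T_L·cos22° + T_R·cos34° = 0 → T_R = 1.11839·T_L.
ΣF_y = 0: T_L·sin22° + T_R·sin34° = 5400.
Substitute: T_L·(0.374607 + 1.11839·0.559193) = 5400 → T_L = 5399.98 ≈ 5400 N.
Then T_R = 1.11839 × 5399.98 = 6039 N.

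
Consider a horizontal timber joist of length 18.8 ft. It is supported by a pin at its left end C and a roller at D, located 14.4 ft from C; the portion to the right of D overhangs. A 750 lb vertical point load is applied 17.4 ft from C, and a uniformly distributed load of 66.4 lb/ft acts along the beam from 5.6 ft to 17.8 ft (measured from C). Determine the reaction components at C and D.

C_x = 0, C_y = -4.360 lb, D_y = 1564 lb

Resultant of the distributed load: 66.4 × 12.2 = 810.08 lb at 11.7 ft from C.
Taking moments about C: D_y·14.4 − 750·17.4 − (66.4·12.2)·11.7 = 0 → D_y = 22527.936/14.4 = 1564.44 ≈ 1564 lb.
ΣF_y = 0: C_y + 1564.44 − 750 − 66.4·12.2 = 0 → C_y = -4.360 lb.
ΣF_x = 0: no horizontal applied forces, so C_x = 0.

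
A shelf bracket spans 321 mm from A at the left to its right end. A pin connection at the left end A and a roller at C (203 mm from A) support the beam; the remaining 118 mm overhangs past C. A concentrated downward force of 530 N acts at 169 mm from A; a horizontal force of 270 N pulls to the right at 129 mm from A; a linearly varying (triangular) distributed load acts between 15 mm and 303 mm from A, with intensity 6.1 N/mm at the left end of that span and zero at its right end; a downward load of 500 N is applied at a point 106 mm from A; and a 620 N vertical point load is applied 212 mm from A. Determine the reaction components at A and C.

Resultant of the triangular load: ½ × 6.1 × 288 = 878.4 N, acting at 111 mm from A (one-third of the span from the peak).
Taking moments about A: C_y·203 − 530·169 − (½·6.1·288)·111 − 500·106 − 620·212 = 0 → C_y = 371512.4/203 = 1830.11 ≈ 1830 N.
ΣF_y = 0: A_y + 1830.11 − 530 − ½·6.1·288 − 500 − 620 = 0 → A_y = 698.3 N.
ΣF_x = 0: A_x + 270 = 0 → A_x = -270.0 N.

A_x = -270.0 N, A_y = 698.3 N, C_y = 1830 N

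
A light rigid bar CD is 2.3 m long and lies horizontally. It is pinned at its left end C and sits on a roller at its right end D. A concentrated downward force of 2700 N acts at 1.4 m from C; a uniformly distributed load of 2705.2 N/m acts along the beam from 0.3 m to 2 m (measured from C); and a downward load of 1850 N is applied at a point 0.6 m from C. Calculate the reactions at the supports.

C_x = 0, C_y = 4723 N, D_y = 4426 N

Resultant of the distributed load: 2705.2 × 1.7 = 4598.84 N at 1.15 m from C.
Taking moments about C: D_y·2.3 − 2700·1.4 − (2705.2·1.7)·1.15 − 1850·0.6 = 0 → D_y = 10178.666/2.3 = 4425.51 ≈ 4426 N.
ΣF_y = 0: C_y + 4425.51 − 2700 − 2705.2·1.7 − 1850 = 0 → C_y = 4723 N.
ΣF_x = 0: no horizontal applied forces, so C_x = 0.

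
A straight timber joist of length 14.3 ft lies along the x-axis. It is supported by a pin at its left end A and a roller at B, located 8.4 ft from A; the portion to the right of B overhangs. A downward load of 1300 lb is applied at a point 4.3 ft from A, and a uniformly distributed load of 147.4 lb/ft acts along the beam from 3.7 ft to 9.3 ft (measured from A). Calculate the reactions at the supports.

Resultant of the distributed load: 147.4 × 5.6 = 825.44 lb at 6.5 ft from A.
Moments about A: B_y·8.4 − 1300·4.3 − (147.4·5.6)·6.5 = 0 → B_y = 10955.36/8.4 = 1304.21 ≈ 1304 lb.
ΣF_y = 0: A_y + 1304.21 − 1300 − 147.4·5.6 = 0 → A_y = 821.2 lb.
ΣF_x = 0: no horizontal applied forces, so A_x = 0.

A_x = 0, A_y = 821.2 lb, B_y = 1304 lb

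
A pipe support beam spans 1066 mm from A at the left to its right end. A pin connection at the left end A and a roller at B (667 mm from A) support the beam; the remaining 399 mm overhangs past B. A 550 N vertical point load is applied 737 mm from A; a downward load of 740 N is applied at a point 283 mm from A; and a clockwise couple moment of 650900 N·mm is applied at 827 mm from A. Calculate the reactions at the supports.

Moments about A: B_y·667 − 550·737 − 740·283 − 650900 = 0 → B_y = 1265670/667 = 1897.56 ≈ 1898 N.
ΣF_y = 0: A_y + 1897.56 − 550 − 740 = 0 → A_y = -607.6 N.
ΣF_x = 0: no horizontal applied forces, so A_x = 0.

A_x = 0, A_y = -607.6 N, B_y = 1898 N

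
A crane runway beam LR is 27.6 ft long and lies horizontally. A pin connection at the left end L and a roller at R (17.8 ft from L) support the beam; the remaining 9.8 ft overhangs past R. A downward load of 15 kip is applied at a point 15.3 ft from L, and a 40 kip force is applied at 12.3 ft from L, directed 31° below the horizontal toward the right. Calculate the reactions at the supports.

L_x = -34.29 kip, L_y = 8.472 kip, R_y = 27.13 kip

Taking moments about L: R_y·17.8 − 15·15.3 − 40·sin31°·12.3 = 0 → R_y = 482.899/17.8 = 27.1292 ≈ 27.13 kip.
ΣF_y = 0: L_y + 27.1292 − 15 − 40·sin31° = 0 → L_y = 8.472 kip.
ΣF_x = 0: L_x + 40·cos31° = 0 → L_x = -34.29 kip.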